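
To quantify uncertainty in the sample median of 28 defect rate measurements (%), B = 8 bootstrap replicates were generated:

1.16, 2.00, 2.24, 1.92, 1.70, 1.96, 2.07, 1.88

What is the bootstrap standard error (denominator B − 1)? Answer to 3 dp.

SE* = 0.325

Bootstrap SE is the standard deviation of the 8 replicate medians.
Mean of replicates: (1.16 + 2.00 + 2.24 + 1.92 + 1.70 + 1.96 + 2.07 + 1.88) / 8 = 14.93000 / 8 = 1.86625
Sum of squared deviations: (−0.70625)² + (+0.13375)² + (+0.37375)² + (+0.05375)² + (−0.16625)² + (+0.09375)² + (+0.20375)² + (+0.01375)² = 0.73739
Variance = 0.73739 / 7 = 0.10534
SE* = √0.10534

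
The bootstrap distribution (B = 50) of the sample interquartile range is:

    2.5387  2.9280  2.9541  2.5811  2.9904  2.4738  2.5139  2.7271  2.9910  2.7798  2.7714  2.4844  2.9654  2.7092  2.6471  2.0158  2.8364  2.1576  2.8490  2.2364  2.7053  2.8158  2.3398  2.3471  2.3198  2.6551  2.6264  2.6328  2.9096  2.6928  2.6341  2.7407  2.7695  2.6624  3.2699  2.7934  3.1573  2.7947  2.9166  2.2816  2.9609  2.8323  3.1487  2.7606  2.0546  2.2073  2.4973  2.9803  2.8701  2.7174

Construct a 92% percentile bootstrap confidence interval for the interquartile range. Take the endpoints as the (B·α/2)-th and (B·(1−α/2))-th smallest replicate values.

(2.0546, 3.1487)

Sorted replicates: 2.0158, 2.0546, 2.1576, 2.2073, 2.2364, 2.2816, 2.3198, 2.3398, 2.3471, 2.4738, 2.4844, 2.4973, 2.5139, 2.5387, 2.5811, 2.6264, 2.6328, 2.6341, 2.6471, 2.6551, 2.6624, 2.6928, 2.7053, 2.7092, 2.7174, 2.7271, 2.7407, 2.7606, 2.7695, 2.7714, 2.7798, 2.7934, 2.7947, 2.8158, 2.8323, 2.8364, 2.8490, 2.8701, 2.9096, 2.9166, 2.9280, 2.9541, 2.9609, 2.9654, 2.9803, 2.9904, 2.9910, 3.1487, 3.1573, 3.2699
α = 0.08; lower rank = 50 × 0.040 = 2; upper rank = 50 × 0.960 = 48.
The 2nd smallest replicate is 2.0546; the 48th is 3.1487.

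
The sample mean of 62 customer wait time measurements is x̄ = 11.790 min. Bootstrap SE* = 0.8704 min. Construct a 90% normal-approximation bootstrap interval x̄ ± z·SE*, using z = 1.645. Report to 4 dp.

Margin = 1.645 × 0.8704 = 1.43181
Interval: 11.790 ± 1.43181

(10.3582, 13.2218)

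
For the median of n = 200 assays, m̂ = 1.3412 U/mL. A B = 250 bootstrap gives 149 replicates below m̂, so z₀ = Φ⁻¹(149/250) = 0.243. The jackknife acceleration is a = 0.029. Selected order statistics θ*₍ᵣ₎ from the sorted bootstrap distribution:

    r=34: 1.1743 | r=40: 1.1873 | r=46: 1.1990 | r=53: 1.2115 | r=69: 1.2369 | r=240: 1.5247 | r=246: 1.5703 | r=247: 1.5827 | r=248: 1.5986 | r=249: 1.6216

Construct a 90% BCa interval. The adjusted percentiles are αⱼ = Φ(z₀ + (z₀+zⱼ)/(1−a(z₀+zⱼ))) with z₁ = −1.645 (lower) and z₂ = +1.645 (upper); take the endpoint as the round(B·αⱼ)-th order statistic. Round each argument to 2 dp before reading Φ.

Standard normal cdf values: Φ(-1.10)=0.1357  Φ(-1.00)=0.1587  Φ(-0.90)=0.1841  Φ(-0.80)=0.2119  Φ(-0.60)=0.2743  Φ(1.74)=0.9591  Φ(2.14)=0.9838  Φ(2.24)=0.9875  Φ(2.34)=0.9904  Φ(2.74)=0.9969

(1.1743, 1.5827)

Lower: z₀ + z₁ = 0.243 + (-1.645) = -1.402; 1 − a(z₀+z₁) = 1 − (0.029)(-1.402) = 1.0407; argument = 0.243 + (-1.402)/1.0407 = -1.1042 → -1.10.
α₁ = Φ(-1.10) = 0.1357; rank = round(250 × 0.1357) = 34; θ*₍34₎ = 1.1743.
Upper: z₀ + z₂ = 1.888; 1 − a(z₀+z₂) = 0.9452; argument = 2.2404 → 2.24; α₂ = 0.9875; rank = 247; θ*₍247₎ = 1.5827.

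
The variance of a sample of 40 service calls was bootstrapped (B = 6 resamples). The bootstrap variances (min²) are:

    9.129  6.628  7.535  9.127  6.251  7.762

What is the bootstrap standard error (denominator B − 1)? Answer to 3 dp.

SE* = 1.212

Bootstrap SE is the standard deviation of the 6 replicate variances.
Mean of replicates: (9.129 + 6.628 + 7.535 + 9.127 + 6.251 + 7.762) / 6 = 46.4320 / 6 = 7.7387
Sum of squared deviations: (+1.3903)² + (−1.1107)² + (−0.2037)² + (+1.3883)² + (−1.4877)² + (+0.0233)² = 7.3493
Variance = 7.3493 / 5 = 1.4699
SE* = √1.4699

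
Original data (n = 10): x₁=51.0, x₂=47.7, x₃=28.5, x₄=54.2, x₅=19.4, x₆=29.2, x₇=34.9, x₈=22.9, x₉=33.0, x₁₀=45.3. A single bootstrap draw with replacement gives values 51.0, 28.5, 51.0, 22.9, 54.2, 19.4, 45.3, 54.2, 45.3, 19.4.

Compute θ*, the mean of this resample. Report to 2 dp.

Mean = (51.0 + 28.5 + 51.0 + 22.9 + 54.2 + 19.4 + 45.3 + 54.2 + 45.3 + 19.4) / 10 = 391.20 / 10 = 39.12

θ* = 39.12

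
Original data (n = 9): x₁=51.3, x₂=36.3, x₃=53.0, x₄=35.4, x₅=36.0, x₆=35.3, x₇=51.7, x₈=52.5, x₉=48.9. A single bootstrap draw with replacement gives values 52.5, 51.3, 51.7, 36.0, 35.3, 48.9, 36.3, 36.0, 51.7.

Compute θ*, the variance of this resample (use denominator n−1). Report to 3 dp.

Mean = 44.4111; sum of squared deviations = 529.5889
s² = 529.5889 / 8 = 66.1986

θ* = 66.199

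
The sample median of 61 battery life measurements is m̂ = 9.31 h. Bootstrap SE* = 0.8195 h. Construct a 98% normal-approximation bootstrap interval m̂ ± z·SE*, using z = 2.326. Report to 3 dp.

(7.404, 11.216)

Margin = 2.326 × 0.8195 = 1.9062
Interval: 9.31 ± 1.9062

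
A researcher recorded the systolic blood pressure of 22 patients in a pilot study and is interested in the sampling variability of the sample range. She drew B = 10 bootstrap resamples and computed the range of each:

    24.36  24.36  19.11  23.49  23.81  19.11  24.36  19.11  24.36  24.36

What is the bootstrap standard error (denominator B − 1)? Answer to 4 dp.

SE* = 2.4555

Bootstrap SE is the standard deviation of the 10 replicate ranges.
Mean of replicates: (24.36 + 24.36 + 19.11 + 23.49 + 23.81 + 19.11 + 24.36 + 19.11 + 24.36 + 24.36) / 10 = 226.43000 / 10 = 22.64300
Sum of squared deviations: (+1.71700)² + (+1.71700)² + (−3.53300)² + (+0.84700)² + (+1.16700)² + (−3.53300)² + (+1.71700)² + (−3.53300)² + (+1.71700)² + (+1.71700)² = 54.26601
Variance = 54.26601 / 9 = 6.02956
SE* = √6.02956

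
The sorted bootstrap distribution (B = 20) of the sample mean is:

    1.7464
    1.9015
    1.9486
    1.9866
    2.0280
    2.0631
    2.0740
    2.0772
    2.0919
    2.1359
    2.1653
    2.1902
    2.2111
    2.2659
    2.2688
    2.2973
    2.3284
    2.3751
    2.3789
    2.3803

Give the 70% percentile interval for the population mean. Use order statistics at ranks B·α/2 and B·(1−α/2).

α = 0.30; lower rank = 20 × 0.150 = 3; upper rank = 20 × 0.850 = 17.
The 3rd smallest replicate is 1.9486; the 17th is 2.3284.

(1.9486, 2.3284)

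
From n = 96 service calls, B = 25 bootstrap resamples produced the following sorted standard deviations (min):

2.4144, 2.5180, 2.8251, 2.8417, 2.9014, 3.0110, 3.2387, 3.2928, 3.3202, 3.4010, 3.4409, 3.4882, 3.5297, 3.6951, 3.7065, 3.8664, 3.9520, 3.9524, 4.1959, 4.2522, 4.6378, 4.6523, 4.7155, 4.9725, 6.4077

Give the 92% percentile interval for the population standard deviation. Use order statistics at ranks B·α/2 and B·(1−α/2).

(2.4144, 4.9725)

α = 0.08; lower rank = 25 × 0.040 = 1; upper rank = 25 × 0.960 = 24.
The 1st smallest replicate is 2.4144; the 24th is 4.9725.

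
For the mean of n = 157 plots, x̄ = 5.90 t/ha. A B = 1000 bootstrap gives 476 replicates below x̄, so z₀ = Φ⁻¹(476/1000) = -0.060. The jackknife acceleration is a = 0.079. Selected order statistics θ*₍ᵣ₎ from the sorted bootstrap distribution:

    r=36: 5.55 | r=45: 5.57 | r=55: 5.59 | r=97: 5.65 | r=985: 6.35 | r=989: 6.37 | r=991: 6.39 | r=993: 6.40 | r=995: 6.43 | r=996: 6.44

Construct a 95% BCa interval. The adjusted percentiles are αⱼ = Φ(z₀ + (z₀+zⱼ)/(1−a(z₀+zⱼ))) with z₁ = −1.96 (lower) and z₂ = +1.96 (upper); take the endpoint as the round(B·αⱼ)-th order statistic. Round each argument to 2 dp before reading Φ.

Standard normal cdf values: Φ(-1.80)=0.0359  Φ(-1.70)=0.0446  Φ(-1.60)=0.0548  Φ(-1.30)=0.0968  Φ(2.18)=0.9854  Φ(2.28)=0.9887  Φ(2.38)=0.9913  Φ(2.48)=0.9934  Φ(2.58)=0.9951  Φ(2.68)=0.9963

(5.55, 6.35)

Lower: z₀ + z₁ = -0.060 + (-1.960) = -2.020; 1 − a(z₀+z₁) = 1 − (0.079)(-2.020) = 1.1596; argument = -0.060 + (-2.020)/1.1596 = -1.8020 → -1.80.
α₁ = Φ(-1.80) = 0.0359; rank = round(1000 × 0.0359) = 36; θ*₍36₎ = 5.55.
Upper: z₀ + z₂ = 1.900; 1 − a(z₀+z₂) = 0.8499; argument = 2.1756 → 2.18; α₂ = 0.9854; rank = 985; θ*₍985₎ = 6.35.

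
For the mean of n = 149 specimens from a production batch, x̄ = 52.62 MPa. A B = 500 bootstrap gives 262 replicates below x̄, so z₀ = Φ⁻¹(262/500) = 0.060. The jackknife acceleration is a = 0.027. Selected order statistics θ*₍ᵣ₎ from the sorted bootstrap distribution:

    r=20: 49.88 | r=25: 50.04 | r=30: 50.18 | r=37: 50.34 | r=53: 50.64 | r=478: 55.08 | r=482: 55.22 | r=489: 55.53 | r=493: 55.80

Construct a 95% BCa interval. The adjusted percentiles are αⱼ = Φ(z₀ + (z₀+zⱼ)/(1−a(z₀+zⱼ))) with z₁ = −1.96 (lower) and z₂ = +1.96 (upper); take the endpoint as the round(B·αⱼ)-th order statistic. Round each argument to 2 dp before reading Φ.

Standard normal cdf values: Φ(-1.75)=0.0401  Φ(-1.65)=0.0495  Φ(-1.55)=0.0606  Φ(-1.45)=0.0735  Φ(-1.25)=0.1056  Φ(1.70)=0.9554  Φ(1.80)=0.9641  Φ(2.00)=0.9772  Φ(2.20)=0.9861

(49.88, 55.80)

Lower: z₀ + z₁ = 0.060 + (-1.960) = -1.900; 1 − a(z₀+z₁) = 1 − (0.027)(-1.900) = 1.0513; argument = 0.060 + (-1.900)/1.0513 = -1.7473 → -1.75.
α₁ = Φ(-1.75) = 0.0401; rank = round(500 × 0.0401) = 20; θ*₍20₎ = 49.88.
Upper: z₀ + z₂ = 2.020; 1 − a(z₀+z₂) = 0.9455; argument = 2.1965 → 2.20; α₂ = 0.9861; rank = 493; θ*₍493₎ = 55.80.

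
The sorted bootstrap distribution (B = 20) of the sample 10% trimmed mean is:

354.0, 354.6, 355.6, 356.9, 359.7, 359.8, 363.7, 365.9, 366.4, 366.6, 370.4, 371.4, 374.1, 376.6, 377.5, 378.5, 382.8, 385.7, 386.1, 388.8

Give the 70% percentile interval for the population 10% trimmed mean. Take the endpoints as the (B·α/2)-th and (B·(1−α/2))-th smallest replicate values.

α = 0.30; lower rank = 20 × 0.150 = 3; upper rank = 20 × 0.850 = 17.
The 3rd smallest replicate is 355.6; the 17th is 382.8.

(355.6, 382.8)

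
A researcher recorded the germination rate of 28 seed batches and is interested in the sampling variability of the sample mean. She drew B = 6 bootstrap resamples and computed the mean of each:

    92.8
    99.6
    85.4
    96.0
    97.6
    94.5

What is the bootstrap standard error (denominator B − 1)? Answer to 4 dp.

Bootstrap SE is the standard deviation of the 6 replicate means.
Mean of replicates: (92.8 + 99.6 + 85.4 + 96.0 + 97.6 + 94.5) / 6 = 565.90000 / 6 = 94.31667
Sum of squared deviations: (−1.51667)² + (+5.28333)² + (−8.91667)² + (+1.68333)² + (+3.28333)² + (+0.18333)² = 123.36833
Variance = 123.36833 / 5 = 24.67367
SE* = √24.67367

SE* = 4.9673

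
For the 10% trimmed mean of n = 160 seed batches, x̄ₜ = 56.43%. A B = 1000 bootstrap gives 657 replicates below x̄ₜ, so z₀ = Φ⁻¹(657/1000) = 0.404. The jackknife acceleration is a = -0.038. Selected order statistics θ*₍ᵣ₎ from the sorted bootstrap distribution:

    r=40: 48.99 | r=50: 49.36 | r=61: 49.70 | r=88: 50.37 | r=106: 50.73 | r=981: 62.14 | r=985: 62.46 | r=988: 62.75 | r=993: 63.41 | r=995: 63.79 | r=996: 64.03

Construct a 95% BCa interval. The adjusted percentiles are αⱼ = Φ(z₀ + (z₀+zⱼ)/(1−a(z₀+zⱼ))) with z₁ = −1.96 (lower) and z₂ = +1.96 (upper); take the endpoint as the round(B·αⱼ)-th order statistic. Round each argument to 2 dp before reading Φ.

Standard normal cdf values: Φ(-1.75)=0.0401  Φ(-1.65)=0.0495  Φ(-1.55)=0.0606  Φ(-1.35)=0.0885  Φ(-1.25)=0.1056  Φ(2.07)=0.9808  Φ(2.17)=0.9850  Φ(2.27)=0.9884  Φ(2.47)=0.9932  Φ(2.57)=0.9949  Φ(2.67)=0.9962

(50.73, 63.79)

Lower: z₀ + z₁ = 0.404 + (-1.960) = -1.556; 1 − a(z₀+z₁) = 1 − (-0.038)(-1.556) = 0.9409; argument = 0.404 + (-1.556)/0.9409 = -1.2498 → -1.25.
α₁ = Φ(-1.25) = 0.1056; rank = round(1000 × 0.1056) = 106; θ*₍106₎ = 50.73.
Upper: z₀ + z₂ = 2.364; 1 − a(z₀+z₂) = 1.0898; argument = 2.5731 → 2.57; α₂ = 0.9949; rank = 995; θ*₍995₎ = 63.79.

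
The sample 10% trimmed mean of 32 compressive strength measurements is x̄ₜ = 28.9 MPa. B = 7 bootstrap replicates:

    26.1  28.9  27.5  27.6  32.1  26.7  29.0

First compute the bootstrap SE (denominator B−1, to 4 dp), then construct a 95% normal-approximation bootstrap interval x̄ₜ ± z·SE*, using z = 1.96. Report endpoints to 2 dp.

(25.00, 32.80)

Mean of replicates = 28.2714; sum of squared deviations = 23.8143; SE* = √(23.8143/6) = 1.9922
Margin = 1.96 × 1.9922 = 3.905
Interval: 28.9 ± 3.905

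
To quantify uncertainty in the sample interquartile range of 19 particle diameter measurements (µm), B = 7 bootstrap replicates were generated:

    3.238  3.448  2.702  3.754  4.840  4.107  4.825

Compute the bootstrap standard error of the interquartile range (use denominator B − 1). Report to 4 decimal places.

SE* = 0.8021

Bootstrap SE is the standard deviation of the 7 replicate interquartile ranges.
Mean of replicates: (3.238 + 3.448 + 2.702 + 3.754 + 4.840 + 4.107 + 4.825) / 7 = 26.91400 / 7 = 3.84486
Sum of squared deviations: (−0.60686)² + (−0.39686)² + (−1.14286)² + (−0.09086)² + (+0.99514)² + (+0.26214)² + (+0.98014)² = 3.85986
Variance = 3.85986 / 6 = 0.64331
SE* = √0.64331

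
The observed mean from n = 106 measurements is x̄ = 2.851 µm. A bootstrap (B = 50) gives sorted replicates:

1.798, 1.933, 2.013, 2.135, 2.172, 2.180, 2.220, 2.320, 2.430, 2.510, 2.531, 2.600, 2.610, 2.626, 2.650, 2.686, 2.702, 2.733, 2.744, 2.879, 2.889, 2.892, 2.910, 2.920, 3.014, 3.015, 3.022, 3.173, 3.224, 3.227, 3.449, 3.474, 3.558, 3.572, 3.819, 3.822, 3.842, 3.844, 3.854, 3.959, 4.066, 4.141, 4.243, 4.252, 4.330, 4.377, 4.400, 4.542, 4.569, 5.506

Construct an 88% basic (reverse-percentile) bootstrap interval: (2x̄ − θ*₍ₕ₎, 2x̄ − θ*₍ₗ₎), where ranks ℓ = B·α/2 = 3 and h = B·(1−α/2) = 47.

(1.302, 3.689)

Percentile endpoints at ranks 3 and 47: θ*₍3₎ = 2.013, θ*₍47₎ = 4.400.
Basic interval reflects these around x̄:
  lower = 2 × 2.851 − 4.400 = 1.302
  upper = 2 × 2.851 − 2.013 = 3.689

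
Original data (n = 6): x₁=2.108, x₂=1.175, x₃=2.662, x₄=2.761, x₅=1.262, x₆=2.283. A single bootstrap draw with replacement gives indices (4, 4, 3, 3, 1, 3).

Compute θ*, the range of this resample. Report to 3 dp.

Resample values: 2.761, 2.761, 2.662, 2.662, 2.108, 2.662.
Range = 2.761 − 2.108 = 0.653

θ* = 0.653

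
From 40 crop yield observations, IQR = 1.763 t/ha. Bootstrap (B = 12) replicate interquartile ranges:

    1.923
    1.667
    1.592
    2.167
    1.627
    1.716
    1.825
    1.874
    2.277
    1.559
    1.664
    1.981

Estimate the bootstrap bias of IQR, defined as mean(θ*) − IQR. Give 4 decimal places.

mean(θ*) = (1.923 + 1.667 + 1.592 + 2.167 + 1.627 + 1.716 + 1.825 + 1.874 + 2.277 + 1.559 + 1.664 + 1.981) / 12 = 1.82267
bias = 1.82267 − 1.763

bias = +0.0597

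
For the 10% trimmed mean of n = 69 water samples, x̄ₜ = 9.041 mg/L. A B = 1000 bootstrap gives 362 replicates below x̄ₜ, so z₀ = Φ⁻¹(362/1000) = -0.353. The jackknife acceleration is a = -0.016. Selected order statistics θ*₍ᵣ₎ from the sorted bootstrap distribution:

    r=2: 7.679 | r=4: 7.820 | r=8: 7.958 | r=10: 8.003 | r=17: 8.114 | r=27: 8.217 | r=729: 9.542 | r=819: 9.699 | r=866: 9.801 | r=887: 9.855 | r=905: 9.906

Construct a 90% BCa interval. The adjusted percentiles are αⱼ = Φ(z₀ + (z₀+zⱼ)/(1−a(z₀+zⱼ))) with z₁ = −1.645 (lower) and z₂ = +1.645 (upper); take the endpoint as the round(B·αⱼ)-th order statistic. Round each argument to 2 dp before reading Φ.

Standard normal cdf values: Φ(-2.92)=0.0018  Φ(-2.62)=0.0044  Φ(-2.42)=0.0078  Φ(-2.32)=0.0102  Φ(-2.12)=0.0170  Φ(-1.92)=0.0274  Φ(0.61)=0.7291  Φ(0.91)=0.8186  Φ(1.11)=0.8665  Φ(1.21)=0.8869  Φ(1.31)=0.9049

Lower: z₀ + z₁ = -0.353 + (-1.645) = -1.998; 1 − a(z₀+z₁) = 1 − (-0.016)(-1.998) = 0.9680; argument = -0.353 + (-1.998)/0.9680 = -2.4170 → -2.42.
α₁ = Φ(-2.42) = 0.0078; rank = round(1000 × 0.0078) = 8; θ*₍8₎ = 7.958.
Upper: z₀ + z₂ = 1.292; 1 − a(z₀+z₂) = 1.0207; argument = 0.9128 → 0.91; α₂ = 0.8186; rank = 819; θ*₍819₎ = 9.699.

(7.958, 9.699)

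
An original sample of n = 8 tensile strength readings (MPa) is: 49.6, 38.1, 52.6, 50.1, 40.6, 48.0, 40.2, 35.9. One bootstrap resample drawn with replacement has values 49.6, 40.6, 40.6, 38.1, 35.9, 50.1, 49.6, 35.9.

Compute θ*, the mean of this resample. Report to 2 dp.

θ* = 42.55

Mean = (49.6 + 40.6 + 40.6 + 38.1 + 35.9 + 50.1 + 49.6 + 35.9) / 8 = 340.40 / 8 = 42.55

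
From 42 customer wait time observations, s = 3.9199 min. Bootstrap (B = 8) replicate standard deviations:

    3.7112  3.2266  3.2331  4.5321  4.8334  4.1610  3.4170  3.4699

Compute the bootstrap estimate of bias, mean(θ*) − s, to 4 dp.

bias = −0.0969

mean(θ*) = (3.7112 + 3.2266 + 3.2331 + 4.5321 + 4.8334 + 4.1610 + 3.4170 + 3.4699) / 8 = 3.82304
bias = 3.82304 − 3.9199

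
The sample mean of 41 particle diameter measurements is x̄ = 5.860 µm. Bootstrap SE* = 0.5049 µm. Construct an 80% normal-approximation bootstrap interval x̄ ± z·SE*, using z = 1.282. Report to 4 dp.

(5.2127, 6.5073)

Margin = 1.282 × 0.5049 = 0.64728
Interval: 5.860 ± 0.64728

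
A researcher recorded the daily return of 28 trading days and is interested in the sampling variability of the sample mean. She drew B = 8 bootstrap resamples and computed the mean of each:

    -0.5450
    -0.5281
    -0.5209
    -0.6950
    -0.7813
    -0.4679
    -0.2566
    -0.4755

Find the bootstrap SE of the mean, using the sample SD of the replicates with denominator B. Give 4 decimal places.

SE* = 0.1467

Bootstrap SE is the standard deviation of the 8 replicate means.
Mean of replicates: ((-0.5450) + (-0.5281) + (-0.5209) + (-0.6950) + (-0.7813) + (-0.4679) + (-0.2566) + (-0.4755)) / 8 = -4.27030 / 8 = -0.53379
Sum of squared deviations: (−0.01121)² + (+0.00569)² + (+0.01289)² + (−0.16121)² + (−0.24751)² + (+0.06589)² + (+0.27719)² + (+0.05829)² = 0.17215
Variance = 0.17215 / 8 = 0.02152
SE* = √0.02152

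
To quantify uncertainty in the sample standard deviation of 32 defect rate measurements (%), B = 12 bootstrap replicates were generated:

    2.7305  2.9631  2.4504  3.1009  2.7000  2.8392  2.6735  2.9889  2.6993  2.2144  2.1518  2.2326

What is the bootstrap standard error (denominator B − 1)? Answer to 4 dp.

SE* = 0.3185

Bootstrap SE is the standard deviation of the 12 replicate standard deviations.
Mean of replicates: (2.7305 + 2.9631 + 2.4504 + 3.1009 + 2.7000 + 2.8392 + 2.6735 + 2.9889 + 2.6993 + 2.2144 + 2.1518 + 2.2326) / 12 = 31.74460 / 12 = 2.64538
Sum of squared deviations: (+0.08512)² + (+0.31772)² + (−0.19498)² + (+0.45552)² + (+0.05462)² + (+0.19382)² + (+0.02812)² + (+0.34352)² + (+0.05392)² + (−0.43098)² + (−0.49358)² + (−0.41278)² = 1.11571
Variance = 1.11571 / 11 = 0.10143
SE* = √0.10143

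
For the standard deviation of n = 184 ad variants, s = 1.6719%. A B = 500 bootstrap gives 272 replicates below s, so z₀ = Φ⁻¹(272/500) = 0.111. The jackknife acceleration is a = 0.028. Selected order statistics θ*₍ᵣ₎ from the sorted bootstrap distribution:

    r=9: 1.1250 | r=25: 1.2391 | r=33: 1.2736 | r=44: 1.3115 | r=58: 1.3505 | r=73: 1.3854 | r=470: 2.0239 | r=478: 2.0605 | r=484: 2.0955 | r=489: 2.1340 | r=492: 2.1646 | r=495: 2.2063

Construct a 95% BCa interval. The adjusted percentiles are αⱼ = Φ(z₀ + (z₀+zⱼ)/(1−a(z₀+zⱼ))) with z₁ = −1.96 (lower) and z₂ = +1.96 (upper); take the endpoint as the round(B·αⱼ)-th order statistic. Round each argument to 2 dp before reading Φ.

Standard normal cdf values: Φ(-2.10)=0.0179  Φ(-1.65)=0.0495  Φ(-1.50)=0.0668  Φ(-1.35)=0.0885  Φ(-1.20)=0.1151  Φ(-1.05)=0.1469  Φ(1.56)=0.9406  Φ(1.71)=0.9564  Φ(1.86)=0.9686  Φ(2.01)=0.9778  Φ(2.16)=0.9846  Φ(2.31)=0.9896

(1.2391, 2.2063)

Lower: z₀ + z₁ = 0.111 + (-1.960) = -1.849; 1 − a(z₀+z₁) = 1 − (0.028)(-1.849) = 1.0518; argument = 0.111 + (-1.849)/1.0518 = -1.6470 → -1.65.
α₁ = Φ(-1.65) = 0.0495; rank = round(500 × 0.0495) = 25; θ*₍25₎ = 1.2391.
Upper: z₀ + z₂ = 2.071; 1 − a(z₀+z₂) = 0.9420; argument = 2.3095 → 2.31; α₂ = 0.9896; rank = 495; θ*₍495₎ = 2.2063.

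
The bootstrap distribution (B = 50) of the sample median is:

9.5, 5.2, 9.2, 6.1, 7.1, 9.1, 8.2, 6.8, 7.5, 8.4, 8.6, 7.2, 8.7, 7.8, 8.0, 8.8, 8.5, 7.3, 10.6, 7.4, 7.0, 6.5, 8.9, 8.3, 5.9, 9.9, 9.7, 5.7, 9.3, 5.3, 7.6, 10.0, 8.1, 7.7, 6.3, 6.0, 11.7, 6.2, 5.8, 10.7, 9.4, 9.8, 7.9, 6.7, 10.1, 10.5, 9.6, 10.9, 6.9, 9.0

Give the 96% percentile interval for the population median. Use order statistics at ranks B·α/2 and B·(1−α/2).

(5.2, 10.9)

Sorted replicates: 5.2, 5.3, 5.7, 5.8, 5.9, 6.0, 6.1, 6.2, 6.3, 6.5, 6.7, 6.8, 6.9, 7.0, 7.1, 7.2, 7.3, 7.4, 7.5, 7.6, 7.7, 7.8, 7.9, 8.0, 8.1, 8.2, 8.3, 8.4, 8.5, 8.6, 8.7, 8.8, 8.9, 9.0, 9.1, 9.2, 9.3, 9.4, 9.5, 9.6, 9.7, 9.8, 9.9, 10.0, 10.1, 10.5, 10.6, 10.7, 10.9, 11.7
α = 0.04; lower rank = 50 × 0.020 = 1; upper rank = 50 × 0.980 = 49.
The 1st smallest replicate is 5.2; the 49th is 10.9.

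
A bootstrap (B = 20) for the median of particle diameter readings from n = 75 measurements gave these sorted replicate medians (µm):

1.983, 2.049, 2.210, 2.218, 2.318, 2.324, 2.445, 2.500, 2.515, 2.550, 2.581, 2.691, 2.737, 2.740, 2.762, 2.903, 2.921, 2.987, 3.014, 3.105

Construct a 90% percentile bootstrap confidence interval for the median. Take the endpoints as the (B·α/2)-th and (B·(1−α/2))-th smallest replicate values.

α = 0.10; lower rank = 20 × 0.050 = 1; upper rank = 20 × 0.950 = 19.
The 1st smallest replicate is 1.983; the 19th is 3.014.

(1.983, 3.014)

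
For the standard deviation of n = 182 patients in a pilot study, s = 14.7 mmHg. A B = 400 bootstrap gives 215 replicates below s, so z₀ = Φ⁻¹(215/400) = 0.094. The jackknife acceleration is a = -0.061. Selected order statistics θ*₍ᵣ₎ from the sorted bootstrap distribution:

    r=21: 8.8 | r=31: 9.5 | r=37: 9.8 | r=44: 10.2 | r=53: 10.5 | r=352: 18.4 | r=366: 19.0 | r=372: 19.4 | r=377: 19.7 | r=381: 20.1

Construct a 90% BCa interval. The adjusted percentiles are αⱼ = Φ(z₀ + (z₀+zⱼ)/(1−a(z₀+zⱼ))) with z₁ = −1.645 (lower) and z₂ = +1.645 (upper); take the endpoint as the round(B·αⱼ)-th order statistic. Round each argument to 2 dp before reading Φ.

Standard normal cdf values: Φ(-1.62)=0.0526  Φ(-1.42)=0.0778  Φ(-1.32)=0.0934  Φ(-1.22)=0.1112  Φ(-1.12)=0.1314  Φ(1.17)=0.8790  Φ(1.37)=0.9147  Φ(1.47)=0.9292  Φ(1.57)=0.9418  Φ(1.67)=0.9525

Lower: z₀ + z₁ = 0.094 + (-1.645) = -1.551; 1 − a(z₀+z₁) = 1 − (-0.061)(-1.551) = 0.9054; argument = 0.094 + (-1.551)/0.9054 = -1.6191 → -1.62.
α₁ = Φ(-1.62) = 0.0526; rank = round(400 × 0.0526) = 21; θ*₍21₎ = 8.8.
Upper: z₀ + z₂ = 1.739; 1 − a(z₀+z₂) = 1.1061; argument = 1.6662 → 1.67; α₂ = 0.9525; rank = 381; θ*₍381₎ = 20.1.

(8.8, 20.1)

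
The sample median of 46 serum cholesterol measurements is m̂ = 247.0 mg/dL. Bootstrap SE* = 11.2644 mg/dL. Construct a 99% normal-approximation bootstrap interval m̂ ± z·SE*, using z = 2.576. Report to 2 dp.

(217.98, 276.02)

Margin = 2.576 × 11.2644 = 29.017
Interval: 247.0 ± 29.017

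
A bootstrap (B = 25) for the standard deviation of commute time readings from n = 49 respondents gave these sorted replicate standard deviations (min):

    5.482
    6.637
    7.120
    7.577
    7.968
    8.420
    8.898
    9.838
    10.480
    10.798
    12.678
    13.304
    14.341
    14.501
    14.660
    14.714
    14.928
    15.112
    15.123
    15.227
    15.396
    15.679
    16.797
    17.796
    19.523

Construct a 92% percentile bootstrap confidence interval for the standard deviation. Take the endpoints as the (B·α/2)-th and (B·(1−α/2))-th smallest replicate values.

(5.482, 17.796)

α = 0.08; lower rank = 25 × 0.040 = 1; upper rank = 25 × 0.960 = 24.
The 1st smallest replicate is 5.482; the 24th is 17.796.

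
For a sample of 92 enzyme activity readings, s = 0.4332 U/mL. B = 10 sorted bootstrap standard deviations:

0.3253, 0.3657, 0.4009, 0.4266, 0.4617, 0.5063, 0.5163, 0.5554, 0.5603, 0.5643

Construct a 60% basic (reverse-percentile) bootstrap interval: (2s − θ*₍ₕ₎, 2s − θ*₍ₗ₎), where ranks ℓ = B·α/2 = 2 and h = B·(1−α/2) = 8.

Percentile endpoints at ranks 2 and 8: θ*₍2₎ = 0.3657, θ*₍8₎ = 0.5554.
Basic interval reflects these around s:
  lower = 2 × 0.4332 − 0.5554 = 0.3110
  upper = 2 × 0.4332 − 0.3657 = 0.5007

(0.3110, 0.5007)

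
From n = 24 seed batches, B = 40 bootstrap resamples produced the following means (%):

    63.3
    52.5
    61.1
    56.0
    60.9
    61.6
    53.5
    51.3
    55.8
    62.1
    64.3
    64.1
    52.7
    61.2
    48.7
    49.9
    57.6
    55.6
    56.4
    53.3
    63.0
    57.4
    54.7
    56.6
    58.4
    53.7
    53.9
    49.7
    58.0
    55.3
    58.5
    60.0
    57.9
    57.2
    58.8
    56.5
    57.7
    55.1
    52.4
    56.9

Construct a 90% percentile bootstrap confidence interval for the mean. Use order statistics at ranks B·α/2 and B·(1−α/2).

Sorted replicates: 48.7, 49.7, 49.9, 51.3, 52.4, 52.5, 52.7, 53.3, 53.5, 53.7, 53.9, 54.7, 55.1, 55.3, 55.6, 55.8, 56.0, 56.4, 56.5, 56.6, 56.9, 57.2, 57.4, 57.6, 57.7, 57.9, 58.0, 58.4, 58.5, 58.8, 60.0, 60.9, 61.1, 61.2, 61.6, 62.1, 63.0, 63.3, 64.1, 64.3
α = 0.10; lower rank = 40 × 0.050 = 2; upper rank = 40 × 0.950 = 38.
The 2nd smallest replicate is 49.7; the 38th is 63.3.

(49.7, 63.3)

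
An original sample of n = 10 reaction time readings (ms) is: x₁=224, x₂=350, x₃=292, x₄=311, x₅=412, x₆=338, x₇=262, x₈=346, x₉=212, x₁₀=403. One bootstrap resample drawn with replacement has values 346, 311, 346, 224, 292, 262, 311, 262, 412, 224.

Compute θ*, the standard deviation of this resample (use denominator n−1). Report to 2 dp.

Mean = 299.0000; sum of squared deviations = 31512.0000
s² = 31512.0000 / 9 = 3501.3333
s = √3501.3333 = 59.17

θ* = 59.17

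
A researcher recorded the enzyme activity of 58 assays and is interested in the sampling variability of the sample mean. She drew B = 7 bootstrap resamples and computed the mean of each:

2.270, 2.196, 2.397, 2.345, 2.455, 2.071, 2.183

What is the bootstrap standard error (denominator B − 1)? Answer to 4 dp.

Bootstrap SE is the standard deviation of the 7 replicate means.
Mean of replicates: (2.270 + 2.196 + 2.397 + 2.345 + 2.455 + 2.071 + 2.183) / 7 = 15.91700 / 7 = 2.27386
Sum of squared deviations: (−0.00386)² + (−0.07786)² + (+0.12314)² + (+0.07114)² + (+0.18114)² + (−0.20286)² + (−0.09086)² = 0.10852
Variance = 0.10852 / 6 = 0.01809
SE* = √0.01809

SE* = 0.1345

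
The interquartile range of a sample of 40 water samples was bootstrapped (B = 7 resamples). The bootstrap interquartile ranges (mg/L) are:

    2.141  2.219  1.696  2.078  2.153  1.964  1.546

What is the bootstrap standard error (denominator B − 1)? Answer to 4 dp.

Bootstrap SE is the standard deviation of the 7 replicate interquartile ranges.
Mean of replicates: (2.141 + 2.219 + 1.696 + 2.078 + 2.153 + 1.964 + 1.546) / 7 = 13.79700 / 7 = 1.97100
Sum of squared deviations: (+0.17000)² + (+0.24800)² + (−0.27500)² + (+0.10700)² + (+0.18200)² + (−0.00700)² + (−0.42500)² = 0.39128
Variance = 0.39128 / 6 = 0.06521
SE* = √0.06521

SE* = 0.2554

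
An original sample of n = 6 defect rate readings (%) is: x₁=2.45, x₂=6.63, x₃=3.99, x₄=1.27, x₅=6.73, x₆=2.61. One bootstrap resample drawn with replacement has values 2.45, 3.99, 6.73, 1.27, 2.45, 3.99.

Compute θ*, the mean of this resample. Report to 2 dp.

Mean = (2.45 + 3.99 + 6.73 + 1.27 + 2.45 + 3.99) / 6 = 20.880 / 6 = 3.48

θ* = 3.48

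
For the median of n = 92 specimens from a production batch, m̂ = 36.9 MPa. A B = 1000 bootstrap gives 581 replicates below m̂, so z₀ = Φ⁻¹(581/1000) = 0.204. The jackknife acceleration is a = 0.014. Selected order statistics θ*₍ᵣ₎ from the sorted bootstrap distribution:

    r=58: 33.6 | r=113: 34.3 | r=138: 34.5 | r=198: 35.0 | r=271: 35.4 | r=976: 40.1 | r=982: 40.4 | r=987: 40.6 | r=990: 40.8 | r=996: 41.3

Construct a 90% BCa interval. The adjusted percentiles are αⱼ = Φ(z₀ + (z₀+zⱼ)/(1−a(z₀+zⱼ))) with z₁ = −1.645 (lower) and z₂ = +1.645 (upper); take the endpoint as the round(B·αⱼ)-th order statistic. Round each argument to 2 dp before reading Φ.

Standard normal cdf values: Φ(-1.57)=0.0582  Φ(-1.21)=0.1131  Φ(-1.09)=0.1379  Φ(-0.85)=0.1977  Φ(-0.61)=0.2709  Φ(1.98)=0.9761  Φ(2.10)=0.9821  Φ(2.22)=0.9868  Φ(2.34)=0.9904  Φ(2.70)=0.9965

(34.3, 40.4)

Lower: z₀ + z₁ = 0.204 + (-1.645) = -1.441; 1 − a(z₀+z₁) = 1 − (0.014)(-1.441) = 1.0202; argument = 0.204 + (-1.441)/1.0202 = -1.2085 → -1.21.
α₁ = Φ(-1.21) = 0.1131; rank = round(1000 × 0.1131) = 113; θ*₍113₎ = 34.3.
Upper: z₀ + z₂ = 1.849; 1 − a(z₀+z₂) = 0.9741; argument = 2.1021 → 2.10; α₂ = 0.9821; rank = 982; θ*₍982₎ = 40.4.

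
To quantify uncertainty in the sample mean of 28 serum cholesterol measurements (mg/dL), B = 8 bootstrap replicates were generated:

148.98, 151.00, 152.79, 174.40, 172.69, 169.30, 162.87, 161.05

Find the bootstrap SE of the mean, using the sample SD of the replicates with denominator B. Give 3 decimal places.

SE* = 9.336

Bootstrap SE is the standard deviation of the 8 replicate means.
Mean of replicates: (148.98 + 151.00 + 152.79 + 174.40 + 172.69 + 169.30 + 162.87 + 161.05) / 8 = 1293.0800 / 8 = 161.6350
Sum of squared deviations: (−12.6550)² + (−10.6350)² + (−8.8450)² + (+12.7650)² + (+11.0550)² + (+7.6650)² + (+1.2350)² + (−0.5850)² = 697.2642
Variance = 697.2642 / 8 = 87.1580
SE* = √87.1580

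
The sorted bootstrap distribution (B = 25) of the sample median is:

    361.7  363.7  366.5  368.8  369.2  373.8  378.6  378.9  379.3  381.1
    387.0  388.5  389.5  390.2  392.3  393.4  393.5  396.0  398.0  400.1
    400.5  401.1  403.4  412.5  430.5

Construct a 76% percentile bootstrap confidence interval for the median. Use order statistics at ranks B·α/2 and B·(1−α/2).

α = 0.24; lower rank = 25 × 0.120 = 3; upper rank = 25 × 0.880 = 22.
The 3rd smallest replicate is 366.5; the 22nd is 401.1.

(366.5, 401.1)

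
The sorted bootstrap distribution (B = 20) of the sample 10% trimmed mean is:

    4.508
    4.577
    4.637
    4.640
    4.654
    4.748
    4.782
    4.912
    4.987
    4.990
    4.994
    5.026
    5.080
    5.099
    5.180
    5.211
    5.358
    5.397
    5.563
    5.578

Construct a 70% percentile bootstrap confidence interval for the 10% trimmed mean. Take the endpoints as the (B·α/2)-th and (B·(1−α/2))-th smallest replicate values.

α = 0.30; lower rank = 20 × 0.150 = 3; upper rank = 20 × 0.850 = 17.
The 3rd smallest replicate is 4.637; the 17th is 5.358.

(4.637, 5.358)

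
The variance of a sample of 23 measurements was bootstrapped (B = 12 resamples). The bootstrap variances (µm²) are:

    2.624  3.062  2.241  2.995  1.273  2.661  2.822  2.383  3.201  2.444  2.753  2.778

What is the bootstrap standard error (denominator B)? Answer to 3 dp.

SE* = 0.483

Bootstrap SE is the standard deviation of the 12 replicate variances.
Mean of replicates: (2.624 + 3.062 + 2.241 + 2.995 + 1.273 + 2.661 + 2.822 + 2.383 + 3.201 + 2.444 + 2.753 + 2.778) / 12 = 31.2370 / 12 = 2.6031
Sum of squared deviations: (+0.0209)² + (+0.4589)² + (−0.3621)² + (+0.3919)² + (−1.3301)² + (+0.0579)² + (+0.2189)² + (−0.2201)² + (+0.5979)² + (−0.1591)² + (+0.1499)² + (+0.1749)² = 2.8005
Variance = 2.8005 / 12 = 0.2334
SE* = √0.2334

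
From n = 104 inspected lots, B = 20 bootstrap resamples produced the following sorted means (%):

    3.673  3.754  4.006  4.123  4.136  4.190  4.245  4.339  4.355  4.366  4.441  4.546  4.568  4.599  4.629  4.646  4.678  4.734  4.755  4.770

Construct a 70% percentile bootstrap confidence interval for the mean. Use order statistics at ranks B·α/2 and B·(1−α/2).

α = 0.30; lower rank = 20 × 0.150 = 3; upper rank = 20 × 0.850 = 17.
The 3rd smallest replicate is 4.006; the 17th is 4.678.

(4.006, 4.678)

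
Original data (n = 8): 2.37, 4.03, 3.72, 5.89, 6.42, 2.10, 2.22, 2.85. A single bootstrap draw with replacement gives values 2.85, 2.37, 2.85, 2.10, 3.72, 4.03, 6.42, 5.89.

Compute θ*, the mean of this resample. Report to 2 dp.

θ* = 3.78

Mean = (2.85 + 2.37 + 2.85 + 2.10 + 3.72 + 4.03 + 6.42 + 5.89) / 8 = 30.230 / 8 = 3.78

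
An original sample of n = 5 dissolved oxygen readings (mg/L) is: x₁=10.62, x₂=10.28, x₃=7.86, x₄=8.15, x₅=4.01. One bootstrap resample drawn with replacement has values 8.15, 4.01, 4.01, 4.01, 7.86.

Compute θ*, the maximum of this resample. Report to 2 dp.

θ* = 8.15

Maximum = 8.15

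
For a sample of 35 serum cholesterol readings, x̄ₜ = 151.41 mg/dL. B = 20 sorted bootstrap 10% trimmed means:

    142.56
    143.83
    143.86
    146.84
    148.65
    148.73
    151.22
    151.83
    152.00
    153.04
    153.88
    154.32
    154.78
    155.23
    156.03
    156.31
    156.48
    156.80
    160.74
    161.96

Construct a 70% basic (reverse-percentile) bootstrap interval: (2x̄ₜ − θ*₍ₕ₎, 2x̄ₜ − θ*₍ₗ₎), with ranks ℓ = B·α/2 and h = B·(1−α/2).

Percentile endpoints at ranks 3 and 17: θ*₍3₎ = 143.86, θ*₍17₎ = 156.48.
Basic interval reflects these around x̄ₜ:
  lower = 2 × 151.41 − 156.48 = 146.34
  upper = 2 × 151.41 − 143.86 = 158.96

(146.34, 158.96)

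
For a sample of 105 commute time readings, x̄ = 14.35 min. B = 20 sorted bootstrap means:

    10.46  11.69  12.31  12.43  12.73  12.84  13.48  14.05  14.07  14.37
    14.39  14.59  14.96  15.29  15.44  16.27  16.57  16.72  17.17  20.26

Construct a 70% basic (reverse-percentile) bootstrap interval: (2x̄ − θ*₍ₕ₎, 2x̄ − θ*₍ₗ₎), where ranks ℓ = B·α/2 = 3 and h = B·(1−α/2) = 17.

(12.13, 16.39)

Percentile endpoints at ranks 3 and 17: θ*₍3₎ = 12.31, θ*₍17₎ = 16.57.
Basic interval reflects these around x̄:
  lower = 2 × 14.35 − 16.57 = 12.13
  upper = 2 × 14.35 − 12.31 = 16.39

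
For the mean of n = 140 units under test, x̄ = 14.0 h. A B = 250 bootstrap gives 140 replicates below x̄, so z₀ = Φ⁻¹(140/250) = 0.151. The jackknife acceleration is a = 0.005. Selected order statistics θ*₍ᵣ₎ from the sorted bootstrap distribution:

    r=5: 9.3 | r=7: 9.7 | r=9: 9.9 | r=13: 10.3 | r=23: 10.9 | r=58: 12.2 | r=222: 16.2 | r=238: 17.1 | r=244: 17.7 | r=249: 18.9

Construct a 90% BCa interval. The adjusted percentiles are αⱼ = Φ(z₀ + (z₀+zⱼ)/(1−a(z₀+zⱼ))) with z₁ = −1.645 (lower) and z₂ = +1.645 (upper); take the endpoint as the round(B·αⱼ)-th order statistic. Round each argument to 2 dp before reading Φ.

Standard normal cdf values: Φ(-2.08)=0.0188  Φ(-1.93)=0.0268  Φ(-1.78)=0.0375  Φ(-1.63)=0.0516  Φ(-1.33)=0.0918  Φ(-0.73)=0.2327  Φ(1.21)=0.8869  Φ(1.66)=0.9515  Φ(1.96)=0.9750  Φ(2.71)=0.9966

Lower: z₀ + z₁ = 0.151 + (-1.645) = -1.494; 1 − a(z₀+z₁) = 1 − (0.005)(-1.494) = 1.0075; argument = 0.151 + (-1.494)/1.0075 = -1.3319 → -1.33.
α₁ = Φ(-1.33) = 0.0918; rank = round(250 × 0.0918) = 23; θ*₍23₎ = 10.9.
Upper: z₀ + z₂ = 1.796; 1 − a(z₀+z₂) = 0.9910; argument = 1.9633 → 1.96; α₂ = 0.9750; rank = 244; θ*₍244₎ = 17.7.

(10.9, 17.7)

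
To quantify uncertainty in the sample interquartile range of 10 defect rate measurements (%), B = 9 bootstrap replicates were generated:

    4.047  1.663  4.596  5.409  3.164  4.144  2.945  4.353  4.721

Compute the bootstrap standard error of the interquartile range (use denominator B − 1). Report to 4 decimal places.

SE* = 1.1280

Bootstrap SE is the standard deviation of the 9 replicate interquartile ranges.
Mean of replicates: (4.047 + 1.663 + 4.596 + 5.409 + 3.164 + 4.144 + 2.945 + 4.353 + 4.721) / 9 = 35.04200 / 9 = 3.89356
Sum of squared deviations: (+0.15344)² + (−2.23056)² + (+0.70244)² + (+1.51544)² + (−0.72956)² + (+0.25044)² + (−0.94856)² + (+0.45944)² + (+0.82744)² = 10.17941
Variance = 10.17941 / 8 = 1.27243
SE* = √1.27243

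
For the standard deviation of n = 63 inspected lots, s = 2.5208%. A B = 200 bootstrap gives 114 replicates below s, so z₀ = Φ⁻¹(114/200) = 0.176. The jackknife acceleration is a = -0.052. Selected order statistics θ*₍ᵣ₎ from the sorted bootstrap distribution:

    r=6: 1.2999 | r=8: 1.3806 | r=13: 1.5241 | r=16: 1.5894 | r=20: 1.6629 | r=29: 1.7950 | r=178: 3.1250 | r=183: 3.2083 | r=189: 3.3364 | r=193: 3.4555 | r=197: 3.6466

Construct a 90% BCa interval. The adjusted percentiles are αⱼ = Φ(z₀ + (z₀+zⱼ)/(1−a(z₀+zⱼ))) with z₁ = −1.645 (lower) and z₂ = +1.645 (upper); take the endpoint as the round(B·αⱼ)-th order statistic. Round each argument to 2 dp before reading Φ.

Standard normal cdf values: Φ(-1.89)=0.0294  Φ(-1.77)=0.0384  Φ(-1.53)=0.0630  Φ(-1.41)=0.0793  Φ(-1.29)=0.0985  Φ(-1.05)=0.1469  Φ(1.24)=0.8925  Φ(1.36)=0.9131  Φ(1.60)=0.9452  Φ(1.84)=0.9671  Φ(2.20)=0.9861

Lower: z₀ + z₁ = 0.176 + (-1.645) = -1.469; 1 − a(z₀+z₁) = 1 − (-0.052)(-1.469) = 0.9236; argument = 0.176 + (-1.469)/0.9236 = -1.4145 → -1.41.
α₁ = Φ(-1.41) = 0.0793; rank = round(200 × 0.0793) = 16; θ*₍16₎ = 1.5894.
Upper: z₀ + z₂ = 1.821; 1 − a(z₀+z₂) = 1.0947; argument = 1.8395 → 1.84; α₂ = 0.9671; rank = 193; θ*₍193₎ = 3.4555.

(1.5894, 3.4555)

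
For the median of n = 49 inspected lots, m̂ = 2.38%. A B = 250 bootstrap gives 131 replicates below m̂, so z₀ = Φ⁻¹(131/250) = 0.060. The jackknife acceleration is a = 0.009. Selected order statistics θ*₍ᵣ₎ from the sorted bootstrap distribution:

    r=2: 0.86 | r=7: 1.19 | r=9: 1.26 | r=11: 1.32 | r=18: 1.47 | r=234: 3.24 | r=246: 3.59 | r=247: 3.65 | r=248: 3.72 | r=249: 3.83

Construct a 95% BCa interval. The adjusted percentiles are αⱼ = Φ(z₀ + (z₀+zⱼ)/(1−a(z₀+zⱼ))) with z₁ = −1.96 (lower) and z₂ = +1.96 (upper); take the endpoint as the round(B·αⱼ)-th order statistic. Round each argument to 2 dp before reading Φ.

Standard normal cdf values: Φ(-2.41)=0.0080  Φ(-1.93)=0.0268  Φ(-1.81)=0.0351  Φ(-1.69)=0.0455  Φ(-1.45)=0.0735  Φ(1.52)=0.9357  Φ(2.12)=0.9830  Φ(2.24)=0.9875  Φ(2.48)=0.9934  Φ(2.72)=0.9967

Lower: z₀ + z₁ = 0.060 + (-1.960) = -1.900; 1 − a(z₀+z₁) = 1 − (0.009)(-1.900) = 1.0171; argument = 0.060 + (-1.900)/1.0171 = -1.8081 → -1.81.
α₁ = Φ(-1.81) = 0.0351; rank = round(250 × 0.0351) = 9; θ*₍9₎ = 1.26.
Upper: z₀ + z₂ = 2.020; 1 − a(z₀+z₂) = 0.9818; argument = 2.1174 → 2.12; α₂ = 0.9830; rank = 246; θ*₍246₎ = 3.59.

(1.26, 3.59)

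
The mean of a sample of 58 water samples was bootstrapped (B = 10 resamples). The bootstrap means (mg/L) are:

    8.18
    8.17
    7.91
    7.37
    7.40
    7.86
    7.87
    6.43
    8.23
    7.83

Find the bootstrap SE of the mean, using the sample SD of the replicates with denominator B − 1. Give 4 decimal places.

Bootstrap SE is the standard deviation of the 10 replicate means.
Mean of replicates: (8.18 + 8.17 + 7.91 + 7.37 + 7.40 + 7.86 + 7.87 + 6.43 + 8.23 + 7.83) / 10 = 77.25000 / 10 = 7.72500
Sum of squared deviations: (+0.45500)² + (+0.44500)² + (+0.18500)² + (−0.35500)² + (−0.32500)² + (+0.13500)² + (+0.14500)² + (−1.29500)² + (+0.50500)² + (+0.10500)² = 2.65325
Variance = 2.65325 / 9 = 0.29481
SE* = √0.29481

SE* = 0.5430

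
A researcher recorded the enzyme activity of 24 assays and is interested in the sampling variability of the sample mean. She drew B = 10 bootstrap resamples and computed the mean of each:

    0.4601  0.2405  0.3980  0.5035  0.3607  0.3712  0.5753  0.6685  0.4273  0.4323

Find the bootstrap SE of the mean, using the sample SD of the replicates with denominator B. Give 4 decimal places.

Bootstrap SE is the standard deviation of the 10 replicate means.
Mean of replicates: (0.4601 + 0.2405 + 0.3980 + 0.5035 + 0.3607 + 0.3712 + 0.5753 + 0.6685 + 0.4273 + 0.4323) / 10 = 4.43740 / 10 = 0.44374
Sum of squared deviations: (+0.01636)² + (−0.20324)² + (−0.04574)² + (+0.05976)² + (−0.08304)² + (−0.07254)² + (+0.13156)² + (+0.22476)² + (−0.01644)² + (−0.01144)² = 0.12762
Variance = 0.12762 / 10 = 0.01276
SE* = √0.01276

SE* = 0.1130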